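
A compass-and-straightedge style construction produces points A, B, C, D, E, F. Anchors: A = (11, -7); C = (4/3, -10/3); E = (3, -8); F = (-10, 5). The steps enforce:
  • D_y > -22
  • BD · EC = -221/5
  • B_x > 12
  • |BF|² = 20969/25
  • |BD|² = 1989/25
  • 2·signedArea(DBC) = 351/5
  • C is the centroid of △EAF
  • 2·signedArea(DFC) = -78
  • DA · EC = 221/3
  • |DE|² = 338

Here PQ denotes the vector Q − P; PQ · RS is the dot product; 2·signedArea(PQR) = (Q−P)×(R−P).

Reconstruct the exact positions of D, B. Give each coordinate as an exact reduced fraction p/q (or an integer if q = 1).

B = (13, -63/5)
D = (16, -21)

1. D_x = 16  [2·signedArea(DFC) = -78 ∩ DA · EC = 221/3]
2. D_y = -21  [2·signedArea(DFC) = -78 ∩ DA · EC = 221/3]
   → D = (16, -21)
3. B_x = 13  [2·signedArea(DBC) = 351/5 ∩ BD · EC = -221/5]
4. B_y = -63/5  [2·signedArea(DBC) = 351/5 ∩ BD · EC = -221/5]
   → B = (13, -63/5)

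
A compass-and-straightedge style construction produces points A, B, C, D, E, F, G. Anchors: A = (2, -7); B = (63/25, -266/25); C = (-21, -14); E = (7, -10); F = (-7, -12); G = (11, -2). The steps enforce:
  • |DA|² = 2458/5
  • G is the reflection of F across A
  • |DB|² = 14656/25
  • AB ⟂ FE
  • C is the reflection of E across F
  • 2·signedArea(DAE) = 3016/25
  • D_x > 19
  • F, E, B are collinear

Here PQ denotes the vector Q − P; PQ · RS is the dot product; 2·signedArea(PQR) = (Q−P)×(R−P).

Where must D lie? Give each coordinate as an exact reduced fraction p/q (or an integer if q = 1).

D = (487/25, 166/25)

1. D_x = 487/25  [line 3·x + 5·y + -2291/25 = 0 ∩ |DA|² = 2458/5]
2. D_y = 166/25  [line 3·x + 5·y + -2291/25 = 0 ∩ |DA|² = 2458/5]
   → D = (487/25, 166/25)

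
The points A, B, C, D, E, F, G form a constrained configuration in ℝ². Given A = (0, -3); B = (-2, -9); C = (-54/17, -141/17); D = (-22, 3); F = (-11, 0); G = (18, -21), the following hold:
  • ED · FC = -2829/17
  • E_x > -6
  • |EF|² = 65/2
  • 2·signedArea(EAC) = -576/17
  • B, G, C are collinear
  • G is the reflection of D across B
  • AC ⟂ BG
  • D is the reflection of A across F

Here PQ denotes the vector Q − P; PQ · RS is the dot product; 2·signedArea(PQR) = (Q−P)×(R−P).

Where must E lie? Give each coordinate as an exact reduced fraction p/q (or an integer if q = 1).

E = (-11/2, -3/2)

1. E_x = -11/2  [2·signedArea(EAC) = -576/17 ∩ ED · FC = -2829/17]
2. E_y = -3/2  [2·signedArea(EAC) = -576/17 ∩ ED · FC = -2829/17]
   → E = (-11/2, -3/2)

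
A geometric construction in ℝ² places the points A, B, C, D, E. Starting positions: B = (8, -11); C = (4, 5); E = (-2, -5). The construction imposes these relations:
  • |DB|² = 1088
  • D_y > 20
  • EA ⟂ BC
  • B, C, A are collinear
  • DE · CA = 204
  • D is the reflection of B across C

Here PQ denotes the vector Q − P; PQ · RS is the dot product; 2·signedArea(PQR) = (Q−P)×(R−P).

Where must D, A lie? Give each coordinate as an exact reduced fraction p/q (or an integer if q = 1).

A = (6, -3)
D = (0, 21)

1. D_x = 0  [D is the reflection of B across C]
2. D_y = 21  [D is the reflection of B across C]
   → D = (0, 21)
3. A_x = 6  [B, C, A are collinear ∩ EA ⟂ BC]
4. A_y = -3  [B, C, A are collinear ∩ EA ⟂ BC]
   → A = (6, -3)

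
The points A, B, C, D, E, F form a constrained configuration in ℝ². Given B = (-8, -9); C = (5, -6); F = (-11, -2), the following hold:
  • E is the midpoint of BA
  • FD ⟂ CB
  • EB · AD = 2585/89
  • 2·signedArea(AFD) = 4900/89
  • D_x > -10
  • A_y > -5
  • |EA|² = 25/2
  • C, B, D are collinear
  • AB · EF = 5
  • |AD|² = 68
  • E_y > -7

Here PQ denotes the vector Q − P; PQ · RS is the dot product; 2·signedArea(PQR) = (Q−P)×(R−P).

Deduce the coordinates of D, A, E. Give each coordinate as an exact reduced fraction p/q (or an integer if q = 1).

A = (-3, -4)
D = (-829/89, -828/89)
E = (-11/2, -13/2)

1. D_x = -829/89  [C, B, D are collinear ∩ FD ⟂ CB]
2. D_y = -828/89  [C, B, D are collinear ∩ FD ⟂ CB]
   → D = (-829/89, -828/89)
3. A_x = -3  [line 650/89·x + 150/89·y + 2550/89 = 0 ∩ |AD|² = 68]
4. A_y = -4  [line 650/89·x + 150/89·y + 2550/89 = 0 ∩ |AD|² = 68]
   → A = (-3, -4)
5. E_x = -11/2  [E is the midpoint of BA]
6. E_y = -13/2  [E is the midpoint of BA]
   → E = (-11/2, -13/2)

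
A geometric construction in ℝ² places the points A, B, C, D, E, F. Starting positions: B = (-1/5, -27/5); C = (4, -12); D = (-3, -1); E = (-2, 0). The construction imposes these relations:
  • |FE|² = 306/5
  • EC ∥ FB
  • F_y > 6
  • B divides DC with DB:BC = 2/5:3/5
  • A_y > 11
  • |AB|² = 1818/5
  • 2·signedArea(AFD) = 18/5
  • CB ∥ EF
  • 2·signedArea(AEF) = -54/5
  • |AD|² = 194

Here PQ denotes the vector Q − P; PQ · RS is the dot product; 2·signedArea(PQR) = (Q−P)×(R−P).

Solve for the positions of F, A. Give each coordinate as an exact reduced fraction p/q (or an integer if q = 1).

1. F_x = -31/5  [EC ∥ FB ∩ CB ∥ EF]
2. F_y = 33/5  [EC ∥ FB ∩ CB ∥ EF]
   → F = (-31/5, 33/5)
3. A_x = -8  [2·signedArea(AFD) = 18/5 ∩ 2·signedArea(AEF) = -54/5]
4. A_y = 12  [2·signedArea(AFD) = 18/5 ∩ 2·signedArea(AEF) = -54/5]
   → A = (-8, 12)

A = (-8, 12)
F = (-31/5, 33/5)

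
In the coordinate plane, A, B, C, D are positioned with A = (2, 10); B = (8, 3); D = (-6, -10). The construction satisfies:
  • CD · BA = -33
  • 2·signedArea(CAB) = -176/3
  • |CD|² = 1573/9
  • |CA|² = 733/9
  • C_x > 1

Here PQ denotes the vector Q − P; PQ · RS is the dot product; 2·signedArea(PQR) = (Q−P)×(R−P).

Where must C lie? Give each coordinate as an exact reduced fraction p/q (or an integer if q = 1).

1. C_x = 4/3  [2·signedArea(CAB) = -176/3 ∩ CD · BA = -33]
2. C_y = 1  [2·signedArea(CAB) = -176/3 ∩ CD · BA = -33]
   → C = (4/3, 1)

C = (4/3, 1)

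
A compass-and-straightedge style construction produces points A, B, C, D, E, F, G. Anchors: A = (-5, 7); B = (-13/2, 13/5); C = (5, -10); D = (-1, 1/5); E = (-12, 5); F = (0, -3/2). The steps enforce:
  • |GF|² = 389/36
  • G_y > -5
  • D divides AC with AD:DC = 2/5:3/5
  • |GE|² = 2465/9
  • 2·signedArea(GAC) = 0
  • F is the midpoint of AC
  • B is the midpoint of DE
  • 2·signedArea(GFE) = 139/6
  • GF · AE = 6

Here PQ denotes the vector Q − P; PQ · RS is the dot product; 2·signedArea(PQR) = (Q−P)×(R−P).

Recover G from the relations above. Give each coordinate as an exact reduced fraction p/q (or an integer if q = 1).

1. G_x = 5/3  [2·signedArea(GAC) = 0 ∩ 2·signedArea(GFE) = 139/6]
2. G_y = -13/3  [2·signedArea(GAC) = 0 ∩ 2·signedArea(GFE) = 139/6]
   → G = (5/3, -13/3)

G = (5/3, -13/3)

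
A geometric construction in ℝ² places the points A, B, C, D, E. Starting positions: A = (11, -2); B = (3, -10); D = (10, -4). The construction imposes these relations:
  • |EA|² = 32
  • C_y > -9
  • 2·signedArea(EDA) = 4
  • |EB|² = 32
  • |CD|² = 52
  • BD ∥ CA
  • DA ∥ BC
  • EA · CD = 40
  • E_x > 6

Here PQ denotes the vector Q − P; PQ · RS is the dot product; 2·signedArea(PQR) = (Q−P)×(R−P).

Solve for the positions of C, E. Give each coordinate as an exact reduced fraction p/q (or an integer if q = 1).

1. C_x = 4  [BD ∥ CA ∩ DA ∥ BC]
2. C_y = -8  [BD ∥ CA ∩ DA ∥ BC]
   → C = (4, -8)
3. E_x = 7  [EA · CD = 40 ∩ 2·signedArea(EDA) = 4]
4. E_y = -6  [EA · CD = 40 ∩ 2·signedArea(EDA) = 4]
   → E = (7, -6)

C = (4, -8)
E = (7, -6)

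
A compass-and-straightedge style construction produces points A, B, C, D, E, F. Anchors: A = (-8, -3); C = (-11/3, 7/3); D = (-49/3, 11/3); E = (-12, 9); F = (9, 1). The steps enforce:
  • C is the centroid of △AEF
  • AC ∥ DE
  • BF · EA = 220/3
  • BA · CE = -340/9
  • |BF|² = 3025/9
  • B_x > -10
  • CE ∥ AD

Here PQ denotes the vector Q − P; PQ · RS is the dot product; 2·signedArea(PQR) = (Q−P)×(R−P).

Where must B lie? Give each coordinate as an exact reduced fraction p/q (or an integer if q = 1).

B = (-28/3, 1)

1. B_x = -28/3  [BF · EA = 220/3 ∩ BA · CE = -340/9]
2. B_y = 1  [BF · EA = 220/3 ∩ BA · CE = -340/9]
   → B = (-28/3, 1)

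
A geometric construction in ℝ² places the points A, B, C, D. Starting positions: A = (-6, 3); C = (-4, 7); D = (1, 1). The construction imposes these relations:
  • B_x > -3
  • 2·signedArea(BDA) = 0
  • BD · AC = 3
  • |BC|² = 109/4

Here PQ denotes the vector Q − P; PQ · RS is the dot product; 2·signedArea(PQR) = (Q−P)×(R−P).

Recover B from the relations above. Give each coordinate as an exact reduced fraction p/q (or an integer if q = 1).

1. B_x = -5/2  [2·signedArea(BDA) = 0 ∩ BD · AC = 3]
2. B_y = 2  [2·signedArea(BDA) = 0 ∩ BD · AC = 3]
   → B = (-5/2, 2)

B = (-5/2, 2)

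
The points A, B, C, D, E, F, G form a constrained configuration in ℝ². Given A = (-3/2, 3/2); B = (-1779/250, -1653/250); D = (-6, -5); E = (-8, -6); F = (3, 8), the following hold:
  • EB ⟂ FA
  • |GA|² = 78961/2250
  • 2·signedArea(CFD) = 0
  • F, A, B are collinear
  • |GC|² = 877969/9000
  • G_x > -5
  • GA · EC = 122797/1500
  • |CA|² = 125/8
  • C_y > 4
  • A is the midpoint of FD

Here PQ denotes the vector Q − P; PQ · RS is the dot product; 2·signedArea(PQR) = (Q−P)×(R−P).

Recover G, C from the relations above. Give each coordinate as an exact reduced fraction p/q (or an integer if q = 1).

1. C_x = 3/4  [line 13·x + -9·y + 33 = 0 ∩ |CA|² = 125/8]
2. C_y = 19/4  [line 13·x + -9·y + 33 = 0 ∩ |CA|² = 125/8]
   → C = (3/4, 19/4)
3. G_x = -609/125  [line -35/4·x + -43/4·y + -118297/1500 = 0 ∩ |GC|² = 877969/9000]
4. G_y = -1264/375  [line -35/4·x + -43/4·y + -118297/1500 = 0 ∩ |GC|² = 877969/9000]
   → G = (-609/125, -1264/375)

C = (3/4, 19/4)
G = (-609/125, -1264/375)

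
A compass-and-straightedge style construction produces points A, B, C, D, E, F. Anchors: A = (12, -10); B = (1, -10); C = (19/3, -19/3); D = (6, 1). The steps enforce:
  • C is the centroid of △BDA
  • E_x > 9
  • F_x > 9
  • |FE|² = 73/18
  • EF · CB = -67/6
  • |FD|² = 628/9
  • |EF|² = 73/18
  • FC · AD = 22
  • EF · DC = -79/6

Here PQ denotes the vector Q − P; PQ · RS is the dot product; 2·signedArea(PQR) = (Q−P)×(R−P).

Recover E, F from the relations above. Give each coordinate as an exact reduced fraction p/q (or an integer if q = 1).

E = (55/6, -49/6)
F = (10, -19/3)

1. F_x = 10  [line 6·x + -11·y + -389/3 = 0 ∩ |FD|² = 628/9]
2. F_y = -19/3  [line 6·x + -11·y + -389/3 = 0 ∩ |FD|² = 628/9]
   → F = (10, -19/3)
3. E_x = 55/6  [EF · CB = -67/6 ∩ EF · DC = -79/6]
4. E_y = -49/6  [EF · CB = -67/6 ∩ EF · DC = -79/6]
   → E = (55/6, -49/6)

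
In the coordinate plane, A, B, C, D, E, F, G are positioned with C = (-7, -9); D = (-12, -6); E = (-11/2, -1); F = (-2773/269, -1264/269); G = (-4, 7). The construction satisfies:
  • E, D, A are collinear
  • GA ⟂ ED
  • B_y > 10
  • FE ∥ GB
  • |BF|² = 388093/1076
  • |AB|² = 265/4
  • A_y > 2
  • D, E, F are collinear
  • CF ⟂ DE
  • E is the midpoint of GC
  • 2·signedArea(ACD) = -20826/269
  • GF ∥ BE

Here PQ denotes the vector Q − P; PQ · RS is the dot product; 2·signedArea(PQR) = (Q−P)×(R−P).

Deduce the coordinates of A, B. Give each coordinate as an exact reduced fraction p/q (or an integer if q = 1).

1. A_x = -186/269  [E, D, A are collinear ∩ GA ⟂ ED]
2. A_y = 726/269  [E, D, A are collinear ∩ GA ⟂ ED]
   → A = (-186/269, 726/269)
3. B_x = 435/538  [GF ∥ BE ∩ FE ∥ GB]
4. B_y = 2878/269  [GF ∥ BE ∩ FE ∥ GB]
   → B = (435/538, 2878/269)

A = (-186/269, 726/269)
B = (435/538, 2878/269)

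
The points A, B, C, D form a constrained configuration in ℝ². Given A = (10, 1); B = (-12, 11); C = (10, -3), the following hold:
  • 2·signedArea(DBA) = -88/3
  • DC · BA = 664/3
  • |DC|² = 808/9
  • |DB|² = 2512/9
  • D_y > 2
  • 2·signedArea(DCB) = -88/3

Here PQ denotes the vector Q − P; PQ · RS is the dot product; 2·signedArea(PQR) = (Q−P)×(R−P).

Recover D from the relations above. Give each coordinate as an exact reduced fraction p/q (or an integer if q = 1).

1. D_x = 8/3  [2·signedArea(DCB) = -88/3 ∩ DC · BA = 664/3]
2. D_y = 3  [2·signedArea(DCB) = -88/3 ∩ DC · BA = 664/3]
   → D = (8/3, 3)

D = (8/3, 3)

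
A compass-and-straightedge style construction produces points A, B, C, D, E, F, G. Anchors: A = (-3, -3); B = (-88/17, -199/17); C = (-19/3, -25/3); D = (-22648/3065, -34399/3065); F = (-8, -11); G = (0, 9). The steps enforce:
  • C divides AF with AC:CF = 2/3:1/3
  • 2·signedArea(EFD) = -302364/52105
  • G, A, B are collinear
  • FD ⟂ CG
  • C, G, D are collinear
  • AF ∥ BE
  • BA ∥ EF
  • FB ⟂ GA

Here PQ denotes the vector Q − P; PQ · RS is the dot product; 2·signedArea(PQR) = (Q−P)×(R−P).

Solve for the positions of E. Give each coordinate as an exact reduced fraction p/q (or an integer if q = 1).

1. E_x = -173/17  [BA ∥ EF ∩ AF ∥ BE]
2. E_y = -335/17  [BA ∥ EF ∩ AF ∥ BE]
   → E = (-173/17, -335/17)

E = (-173/17, -335/17)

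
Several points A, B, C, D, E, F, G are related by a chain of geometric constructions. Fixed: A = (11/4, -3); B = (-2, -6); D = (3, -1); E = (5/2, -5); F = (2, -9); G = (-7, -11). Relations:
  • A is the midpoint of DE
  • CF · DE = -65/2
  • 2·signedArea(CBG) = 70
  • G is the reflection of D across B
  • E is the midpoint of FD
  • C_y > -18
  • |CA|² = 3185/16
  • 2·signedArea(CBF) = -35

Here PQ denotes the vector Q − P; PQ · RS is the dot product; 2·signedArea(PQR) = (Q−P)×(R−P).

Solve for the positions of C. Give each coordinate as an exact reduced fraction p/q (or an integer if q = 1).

C = (1, -17)

1. C_x = 1  [2·signedArea(CBG) = 70 ∩ 2·signedArea(CBF) = -35]
2. C_y = -17  [2·signedArea(CBG) = 70 ∩ 2·signedArea(CBF) = -35]
   → C = (1, -17)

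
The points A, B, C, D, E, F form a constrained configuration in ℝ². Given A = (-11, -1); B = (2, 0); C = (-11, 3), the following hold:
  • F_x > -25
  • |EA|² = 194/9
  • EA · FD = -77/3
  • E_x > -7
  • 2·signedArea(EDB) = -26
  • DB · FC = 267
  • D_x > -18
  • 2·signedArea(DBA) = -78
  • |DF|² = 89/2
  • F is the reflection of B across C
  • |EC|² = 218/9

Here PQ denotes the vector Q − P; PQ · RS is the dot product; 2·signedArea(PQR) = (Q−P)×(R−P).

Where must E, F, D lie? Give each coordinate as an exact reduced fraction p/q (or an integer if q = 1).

D = (-35/2, 9/2)
E = (-20/3, 2/3)
F = (-24, 6)

1. F_x = -24  [F is the reflection of B across C]
2. F_y = 6  [F is the reflection of B across C]
   → F = (-24, 6)
3. D_x = -35/2  [2·signedArea(DBA) = -78 ∩ DB · FC = 267]
4. D_y = 9/2  [2·signedArea(DBA) = -78 ∩ DB · FC = 267]
   → D = (-35/2, 9/2)
5. E_x = -20/3  [2·signedArea(EDB) = -26 ∩ EA · FD = -77/3]
6. E_y = 2/3  [2·signedArea(EDB) = -26 ∩ EA · FD = -77/3]
   → E = (-20/3, 2/3)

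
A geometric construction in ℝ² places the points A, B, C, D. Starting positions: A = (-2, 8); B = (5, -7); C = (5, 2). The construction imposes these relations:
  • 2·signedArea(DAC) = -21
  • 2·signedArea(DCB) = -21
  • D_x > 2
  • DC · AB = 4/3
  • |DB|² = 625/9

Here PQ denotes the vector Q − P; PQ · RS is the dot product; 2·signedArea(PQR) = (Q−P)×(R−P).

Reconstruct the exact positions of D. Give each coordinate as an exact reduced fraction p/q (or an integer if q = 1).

D = (8/3, 1)

1. D_x = 8/3  [DC · AB = 4/3 ∩ 2·signedArea(DCB) = -21]
2. D_y = 1  [DC · AB = 4/3 ∩ 2·signedArea(DCB) = -21]
   → D = (8/3, 1)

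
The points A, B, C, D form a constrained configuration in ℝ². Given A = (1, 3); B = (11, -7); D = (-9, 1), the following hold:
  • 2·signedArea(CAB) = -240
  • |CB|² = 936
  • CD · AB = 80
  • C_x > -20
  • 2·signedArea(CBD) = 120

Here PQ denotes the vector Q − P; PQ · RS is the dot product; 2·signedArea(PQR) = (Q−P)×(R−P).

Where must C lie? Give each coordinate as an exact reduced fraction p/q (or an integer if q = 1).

1. C_x = -19  [CD · AB = 80 ∩ 2·signedArea(CBD) = 120]
2. C_y = -1  [CD · AB = 80 ∩ 2·signedArea(CBD) = 120]
   → C = (-19, -1)

C = (-19, -1)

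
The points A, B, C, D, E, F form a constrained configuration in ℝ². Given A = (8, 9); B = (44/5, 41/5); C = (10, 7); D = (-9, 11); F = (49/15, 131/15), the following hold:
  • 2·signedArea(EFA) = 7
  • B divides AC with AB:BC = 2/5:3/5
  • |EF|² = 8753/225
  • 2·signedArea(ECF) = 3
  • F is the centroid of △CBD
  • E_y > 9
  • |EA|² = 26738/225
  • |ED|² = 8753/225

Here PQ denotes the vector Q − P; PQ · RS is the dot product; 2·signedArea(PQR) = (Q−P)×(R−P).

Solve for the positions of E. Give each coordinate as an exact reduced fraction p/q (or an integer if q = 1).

E = (-43/15, 148/15)

1. E_x = -43/15  [2·signedArea(ECF) = 3 ∩ 2·signedArea(EFA) = 7]
2. E_y = 148/15  [2·signedArea(ECF) = 3 ∩ 2·signedArea(EFA) = 7]
   → E = (-43/15, 148/15)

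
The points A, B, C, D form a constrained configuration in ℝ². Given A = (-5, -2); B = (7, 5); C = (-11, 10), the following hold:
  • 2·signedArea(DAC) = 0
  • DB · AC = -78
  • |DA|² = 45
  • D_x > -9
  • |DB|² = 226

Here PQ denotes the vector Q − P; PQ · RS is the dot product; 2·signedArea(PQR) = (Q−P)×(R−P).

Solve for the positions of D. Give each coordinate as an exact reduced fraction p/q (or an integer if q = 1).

1. D_x = -8  [2·signedArea(DAC) = 0 ∩ DB · AC = -78]
2. D_y = 4  [2·signedArea(DAC) = 0 ∩ DB · AC = -78]
   → D = (-8, 4)

D = (-8, 4)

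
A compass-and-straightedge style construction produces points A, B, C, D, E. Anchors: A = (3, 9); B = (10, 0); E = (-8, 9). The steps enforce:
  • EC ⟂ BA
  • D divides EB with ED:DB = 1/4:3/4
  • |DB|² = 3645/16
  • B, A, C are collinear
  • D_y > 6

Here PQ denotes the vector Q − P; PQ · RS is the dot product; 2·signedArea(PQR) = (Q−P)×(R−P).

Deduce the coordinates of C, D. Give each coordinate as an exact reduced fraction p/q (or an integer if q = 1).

C = (-149/130, 1863/130)
D = (-7/2, 27/4)

1. C_x = -149/130  [B, A, C are collinear ∩ EC ⟂ BA]
2. C_y = 1863/130  [B, A, C are collinear ∩ EC ⟂ BA]
   → C = (-149/130, 1863/130)
3. D_x = -7/2  [D divides EB with ED:DB = 1/4:3/4]
4. D_y = 27/4  [D divides EB with ED:DB = 1/4:3/4]
   → D = (-7/2, 27/4)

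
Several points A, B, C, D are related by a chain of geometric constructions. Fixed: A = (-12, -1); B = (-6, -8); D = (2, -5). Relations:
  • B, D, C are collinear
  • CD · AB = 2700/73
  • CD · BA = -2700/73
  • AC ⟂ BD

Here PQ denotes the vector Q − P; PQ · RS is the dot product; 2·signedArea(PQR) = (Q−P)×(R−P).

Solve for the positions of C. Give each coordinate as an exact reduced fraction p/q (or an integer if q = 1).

C = (-654/73, -665/73)

1. C_x = -654/73  [B, D, C are collinear ∩ AC ⟂ BD]
2. C_y = -665/73  [B, D, C are collinear ∩ AC ⟂ BD]
   → C = (-654/73, -665/73)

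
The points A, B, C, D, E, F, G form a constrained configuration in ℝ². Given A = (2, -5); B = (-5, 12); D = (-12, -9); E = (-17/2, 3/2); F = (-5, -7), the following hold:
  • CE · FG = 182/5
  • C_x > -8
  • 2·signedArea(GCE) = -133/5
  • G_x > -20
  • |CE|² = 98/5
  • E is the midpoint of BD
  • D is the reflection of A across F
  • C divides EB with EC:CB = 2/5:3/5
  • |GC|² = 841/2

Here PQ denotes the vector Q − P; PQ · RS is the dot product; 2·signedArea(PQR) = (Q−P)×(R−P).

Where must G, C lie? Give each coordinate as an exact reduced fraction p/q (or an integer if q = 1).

1. C_x = -71/10  [C divides EB with EC:CB = 2/5:3/5]
2. C_y = 57/10  [C divides EB with EC:CB = 2/5:3/5]
   → C = (-71/10, 57/10)
3. G_x = -19  [2·signedArea(GCE) = -133/5 ∩ CE · FG = 182/5]
4. G_y = -11  [2·signedArea(GCE) = -133/5 ∩ CE · FG = 182/5]
   → G = (-19, -11)

C = (-71/10, 57/10)
G = (-19, -11)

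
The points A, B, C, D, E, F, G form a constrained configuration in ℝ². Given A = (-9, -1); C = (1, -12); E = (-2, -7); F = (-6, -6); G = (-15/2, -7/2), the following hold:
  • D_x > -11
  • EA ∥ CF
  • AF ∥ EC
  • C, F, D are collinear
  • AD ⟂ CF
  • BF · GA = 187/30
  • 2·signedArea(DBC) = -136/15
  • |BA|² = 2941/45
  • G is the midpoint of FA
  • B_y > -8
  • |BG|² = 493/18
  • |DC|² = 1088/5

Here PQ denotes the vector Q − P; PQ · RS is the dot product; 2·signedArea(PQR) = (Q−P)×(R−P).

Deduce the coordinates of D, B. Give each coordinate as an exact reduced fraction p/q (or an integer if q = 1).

B = (-56/15, -107/15)
D = (-51/5, -12/5)

1. D_x = -51/5  [C, F, D are collinear ∩ AD ⟂ CF]
2. D_y = -12/5  [C, F, D are collinear ∩ AD ⟂ CF]
   → D = (-51/5, -12/5)
3. B_x = -56/15  [BF · GA = 187/30 ∩ 2·signedArea(DBC) = -136/15]
4. B_y = -107/15  [BF · GA = 187/30 ∩ 2·signedArea(DBC) = -136/15]
   → B = (-56/15, -107/15)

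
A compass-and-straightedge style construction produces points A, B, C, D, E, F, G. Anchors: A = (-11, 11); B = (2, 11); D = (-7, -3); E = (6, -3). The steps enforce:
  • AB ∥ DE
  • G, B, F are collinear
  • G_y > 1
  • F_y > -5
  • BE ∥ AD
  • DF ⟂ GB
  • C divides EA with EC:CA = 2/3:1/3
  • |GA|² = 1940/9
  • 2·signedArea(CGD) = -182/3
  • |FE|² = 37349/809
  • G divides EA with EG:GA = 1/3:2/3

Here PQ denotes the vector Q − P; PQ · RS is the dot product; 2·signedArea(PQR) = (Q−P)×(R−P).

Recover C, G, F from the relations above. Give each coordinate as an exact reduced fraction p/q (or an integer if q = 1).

C = (-16/3, 19/3)
F = (-567/809, -3337/809)
G = (1/3, 5/3)

1. C_x = -16/3  [C divides EA with EC:CA = 2/3:1/3]
2. C_y = 19/3  [C divides EA with EC:CA = 2/3:1/3]
   → C = (-16/3, 19/3)
3. G_x = 1/3  [G divides EA with EG:GA = 1/3:2/3]
4. G_y = 5/3  [G divides EA with EG:GA = 1/3:2/3]
   → G = (1/3, 5/3)
5. F_x = -567/809  [G, B, F are collinear ∩ DF ⟂ GB]
6. F_y = -3337/809  [G, B, F are collinear ∩ DF ⟂ GB]
   → F = (-567/809, -3337/809)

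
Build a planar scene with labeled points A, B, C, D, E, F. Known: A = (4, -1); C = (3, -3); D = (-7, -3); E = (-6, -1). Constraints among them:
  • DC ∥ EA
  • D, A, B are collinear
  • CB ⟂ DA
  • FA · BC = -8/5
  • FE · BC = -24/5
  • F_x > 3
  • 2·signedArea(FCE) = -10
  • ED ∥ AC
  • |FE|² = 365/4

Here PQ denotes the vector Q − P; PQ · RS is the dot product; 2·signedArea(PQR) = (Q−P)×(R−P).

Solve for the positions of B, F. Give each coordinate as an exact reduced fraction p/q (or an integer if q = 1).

B = (67/25, -31/25)
F = (7/2, -2)

1. B_x = 67/25  [D, A, B are collinear ∩ CB ⟂ DA]
2. B_y = -31/25  [D, A, B are collinear ∩ CB ⟂ DA]
   → B = (67/25, -31/25)
3. F_x = 7/2  [FA · BC = -8/5 ∩ 2·signedArea(FCE) = -10]
4. F_y = -2  [FA · BC = -8/5 ∩ 2·signedArea(FCE) = -10]
   → F = (7/2, -2)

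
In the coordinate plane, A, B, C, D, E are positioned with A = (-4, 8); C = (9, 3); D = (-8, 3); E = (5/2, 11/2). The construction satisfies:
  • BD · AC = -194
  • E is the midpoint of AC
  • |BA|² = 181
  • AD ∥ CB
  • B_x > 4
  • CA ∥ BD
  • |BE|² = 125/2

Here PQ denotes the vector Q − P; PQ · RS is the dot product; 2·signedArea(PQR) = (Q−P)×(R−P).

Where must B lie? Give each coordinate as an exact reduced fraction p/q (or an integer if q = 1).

B = (5, -2)

1. B_x = 5  [CA ∥ BD ∩ AD ∥ CB]
2. B_y = -2  [CA ∥ BD ∩ AD ∥ CB]
   → B = (5, -2)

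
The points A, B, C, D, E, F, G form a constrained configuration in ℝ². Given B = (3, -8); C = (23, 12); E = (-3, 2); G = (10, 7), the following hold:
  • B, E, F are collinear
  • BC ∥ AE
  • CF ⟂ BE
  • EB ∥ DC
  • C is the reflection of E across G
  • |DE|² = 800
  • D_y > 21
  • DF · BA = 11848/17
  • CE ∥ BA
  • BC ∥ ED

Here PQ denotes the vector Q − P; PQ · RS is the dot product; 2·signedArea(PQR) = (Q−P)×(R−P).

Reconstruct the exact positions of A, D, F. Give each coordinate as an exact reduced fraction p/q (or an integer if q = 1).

1. A_x = -23  [BC ∥ AE ∩ CE ∥ BA]
2. A_y = -18  [BC ∥ AE ∩ CE ∥ BA]
   → A = (-23, -18)
3. D_x = 17  [EB ∥ DC ∩ BC ∥ ED]
4. D_y = 22  [EB ∥ DC ∩ BC ∥ ED]
   → D = (17, 22)
5. F_x = -9/17  [B, E, F are collinear ∩ CF ⟂ BE]
6. F_y = -36/17  [B, E, F are collinear ∩ CF ⟂ BE]
   → F = (-9/17, -36/17)

A = (-23, -18)
D = (17, 22)
F = (-9/17, -36/17)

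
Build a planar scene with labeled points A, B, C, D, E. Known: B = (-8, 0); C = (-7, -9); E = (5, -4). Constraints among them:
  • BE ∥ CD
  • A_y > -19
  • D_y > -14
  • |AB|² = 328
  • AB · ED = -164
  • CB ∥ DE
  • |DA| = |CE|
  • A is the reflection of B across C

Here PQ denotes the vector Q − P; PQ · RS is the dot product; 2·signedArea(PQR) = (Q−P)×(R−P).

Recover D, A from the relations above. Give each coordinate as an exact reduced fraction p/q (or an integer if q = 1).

A = (-6, -18)
D = (6, -13)

1. D_x = 6  [CB ∥ DE ∩ BE ∥ CD]
2. D_y = -13  [CB ∥ DE ∩ BE ∥ CD]
   → D = (6, -13)
3. A_x = -6  [A is the reflection of B across C]
4. A_y = -18  [A is the reflection of B across C]
   → A = (-6, -18)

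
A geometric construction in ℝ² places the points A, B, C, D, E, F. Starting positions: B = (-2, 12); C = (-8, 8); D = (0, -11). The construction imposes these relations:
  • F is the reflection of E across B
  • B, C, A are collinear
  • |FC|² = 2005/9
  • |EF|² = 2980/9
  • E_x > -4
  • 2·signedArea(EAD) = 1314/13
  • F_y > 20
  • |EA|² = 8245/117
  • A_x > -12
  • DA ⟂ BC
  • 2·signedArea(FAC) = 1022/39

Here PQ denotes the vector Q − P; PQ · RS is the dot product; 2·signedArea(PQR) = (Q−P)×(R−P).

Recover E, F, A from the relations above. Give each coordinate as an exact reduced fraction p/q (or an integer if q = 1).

1. A_x = -146/13  [B, C, A are collinear ∩ DA ⟂ BC]
2. A_y = 76/13  [B, C, A are collinear ∩ DA ⟂ BC]
   → A = (-146/13, 76/13)
3. E_x = -10/3  [line 219/13·x + 146/13·y + 292/13 = 0 ∩ |EA|² = 8245/117]
4. E_y = 3  [line 219/13·x + 146/13·y + 292/13 = 0 ∩ |EA|² = 8245/117]
   → E = (-10/3, 3)
5. F_x = -2/3  [F is the reflection of E across B]
6. F_y = 21  [F is the reflection of E across B]
   → F = (-2/3, 21)

A = (-146/13, 76/13)
E = (-10/3, 3)
F = (-2/3, 21)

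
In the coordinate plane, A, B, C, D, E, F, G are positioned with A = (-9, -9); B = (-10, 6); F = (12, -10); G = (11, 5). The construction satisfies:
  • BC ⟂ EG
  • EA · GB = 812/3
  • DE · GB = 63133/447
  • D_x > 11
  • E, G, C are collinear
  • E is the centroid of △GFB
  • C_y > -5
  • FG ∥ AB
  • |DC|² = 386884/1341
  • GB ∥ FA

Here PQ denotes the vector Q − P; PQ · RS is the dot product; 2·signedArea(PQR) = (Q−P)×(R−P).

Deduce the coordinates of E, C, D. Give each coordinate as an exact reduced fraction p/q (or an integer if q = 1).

1. E_x = 13/3  [E is the centroid of △GFB]
2. E_y = 1/3  [E is the centroid of △GFB]
   → E = (13/3, 1/3)
3. C_x = -391/149  [E, G, C are collinear ∩ BC ⟂ EG]
4. C_y = -676/149  [E, G, C are collinear ∩ BC ⟂ EG]
   → C = (-391/149, -676/149)
5. D_x = 5047/447  [line 21·x + -1·y + -103661/447 = 0 ∩ |DC|² = 386884/1341]
6. D_y = 2326/447  [line 21·x + -1·y + -103661/447 = 0 ∩ |DC|² = 386884/1341]
   → D = (5047/447, 2326/447)

C = (-391/149, -676/149)
D = (5047/447, 2326/447)
E = (13/3, 1/3)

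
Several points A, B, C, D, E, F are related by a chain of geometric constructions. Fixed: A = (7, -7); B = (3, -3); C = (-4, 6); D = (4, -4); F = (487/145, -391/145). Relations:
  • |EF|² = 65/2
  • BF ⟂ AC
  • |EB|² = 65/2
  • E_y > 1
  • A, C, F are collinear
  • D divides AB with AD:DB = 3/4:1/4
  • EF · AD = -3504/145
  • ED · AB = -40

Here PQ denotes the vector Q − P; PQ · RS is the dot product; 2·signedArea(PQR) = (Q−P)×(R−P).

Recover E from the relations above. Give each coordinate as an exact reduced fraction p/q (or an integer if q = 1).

1. E_x = -1/2  [line 4·x + -4·y + 8 = 0 ∩ |EB|² = 65/2]
2. E_y = 3/2  [line 4·x + -4·y + 8 = 0 ∩ |EB|² = 65/2]
   → E = (-1/2, 3/2)

E = (-1/2, 3/2)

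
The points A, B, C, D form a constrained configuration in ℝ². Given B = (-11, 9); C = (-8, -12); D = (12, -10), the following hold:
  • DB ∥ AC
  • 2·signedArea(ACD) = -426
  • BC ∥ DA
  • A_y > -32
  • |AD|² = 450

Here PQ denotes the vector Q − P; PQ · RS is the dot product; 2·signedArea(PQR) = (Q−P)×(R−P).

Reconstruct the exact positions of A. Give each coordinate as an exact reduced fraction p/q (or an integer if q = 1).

1. A_x = 15  [DB ∥ AC ∩ BC ∥ DA]
2. A_y = -31  [DB ∥ AC ∩ BC ∥ DA]
   → A = (15, -31)

A = (15, -31)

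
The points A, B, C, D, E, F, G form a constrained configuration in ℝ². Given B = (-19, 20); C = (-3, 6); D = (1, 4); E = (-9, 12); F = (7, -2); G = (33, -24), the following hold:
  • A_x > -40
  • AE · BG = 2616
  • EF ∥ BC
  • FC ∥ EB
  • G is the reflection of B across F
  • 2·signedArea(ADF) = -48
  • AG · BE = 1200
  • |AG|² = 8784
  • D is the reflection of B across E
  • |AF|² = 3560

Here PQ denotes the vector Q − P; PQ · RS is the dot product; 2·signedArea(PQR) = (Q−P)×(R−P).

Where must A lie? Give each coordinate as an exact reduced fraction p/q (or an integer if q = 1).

A = (-39, 36)

1. A_x = -39  [AE · BG = 2616 ∩ AG · BE = 1200]
2. A_y = 36  [AE · BG = 2616 ∩ AG · BE = 1200]
   → A = (-39, 36)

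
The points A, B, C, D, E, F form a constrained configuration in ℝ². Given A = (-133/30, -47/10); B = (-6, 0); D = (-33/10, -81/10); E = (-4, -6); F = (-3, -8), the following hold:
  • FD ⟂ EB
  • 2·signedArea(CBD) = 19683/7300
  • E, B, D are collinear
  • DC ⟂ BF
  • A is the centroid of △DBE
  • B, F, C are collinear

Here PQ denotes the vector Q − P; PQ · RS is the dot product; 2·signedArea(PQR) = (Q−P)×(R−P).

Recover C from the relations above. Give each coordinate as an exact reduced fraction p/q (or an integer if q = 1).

C = (-2193/730, -2916/365)

1. C_x = -2193/730  [B, F, C are collinear ∩ DC ⟂ BF]
2. C_y = -2916/365  [B, F, C are collinear ∩ DC ⟂ BF]
   → C = (-2193/730, -2916/365)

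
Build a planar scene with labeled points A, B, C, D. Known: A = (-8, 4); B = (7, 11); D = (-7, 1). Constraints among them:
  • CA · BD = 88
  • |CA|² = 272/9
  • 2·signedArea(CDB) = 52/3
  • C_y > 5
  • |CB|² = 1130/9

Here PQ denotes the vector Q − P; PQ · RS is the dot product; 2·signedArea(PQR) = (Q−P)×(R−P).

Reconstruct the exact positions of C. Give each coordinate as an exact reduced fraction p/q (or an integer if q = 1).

C = (-8/3, 16/3)

1. C_x = -8/3  [2·signedArea(CDB) = 52/3 ∩ CA · BD = 88]
2. C_y = 16/3  [2·signedArea(CDB) = 52/3 ∩ CA · BD = 88]
   → C = (-8/3, 16/3)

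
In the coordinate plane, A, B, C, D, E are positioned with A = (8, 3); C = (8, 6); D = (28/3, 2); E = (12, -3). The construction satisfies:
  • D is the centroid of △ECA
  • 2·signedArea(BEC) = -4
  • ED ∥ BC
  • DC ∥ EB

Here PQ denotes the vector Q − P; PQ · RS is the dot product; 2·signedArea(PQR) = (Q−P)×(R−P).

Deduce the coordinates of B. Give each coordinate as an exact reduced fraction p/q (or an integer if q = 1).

B = (32/3, 1)

1. B_x = 32/3  [ED ∥ BC ∩ DC ∥ EB]
2. B_y = 1  [ED ∥ BC ∩ DC ∥ EB]
   → B = (32/3, 1)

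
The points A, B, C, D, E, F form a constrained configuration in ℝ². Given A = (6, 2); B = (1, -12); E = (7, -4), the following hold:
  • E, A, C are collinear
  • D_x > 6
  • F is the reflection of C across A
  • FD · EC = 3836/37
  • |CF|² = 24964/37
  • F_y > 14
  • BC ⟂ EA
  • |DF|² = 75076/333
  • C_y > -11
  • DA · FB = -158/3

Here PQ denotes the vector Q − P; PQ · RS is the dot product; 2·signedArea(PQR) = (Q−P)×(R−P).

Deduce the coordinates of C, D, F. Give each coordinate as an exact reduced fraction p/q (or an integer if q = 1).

C = (301/37, -400/37)
D = (19/3, 0)
F = (143/37, 548/37)

1. C_x = 301/37  [E, A, C are collinear ∩ BC ⟂ EA]
2. C_y = -400/37  [E, A, C are collinear ∩ BC ⟂ EA]
   → C = (301/37, -400/37)
3. F_x = 143/37  [F is the reflection of C across A]
4. F_y = 548/37  [F is the reflection of C across A]
   → F = (143/37, 548/37)
5. D_x = 19/3  [DA · FB = -158/3 ∩ FD · EC = 3836/37]
6. D_y = 0  [DA · FB = -158/3 ∩ FD · EC = 3836/37]
   → D = (19/3, 0)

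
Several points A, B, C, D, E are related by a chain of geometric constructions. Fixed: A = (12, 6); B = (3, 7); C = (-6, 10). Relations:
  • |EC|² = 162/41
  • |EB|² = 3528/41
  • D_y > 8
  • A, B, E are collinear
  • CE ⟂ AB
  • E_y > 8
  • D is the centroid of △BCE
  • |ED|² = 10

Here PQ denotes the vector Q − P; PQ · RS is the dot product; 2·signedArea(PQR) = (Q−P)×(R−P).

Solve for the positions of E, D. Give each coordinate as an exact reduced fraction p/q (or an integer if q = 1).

1. E_x = -255/41  [A, B, E are collinear ∩ CE ⟂ AB]
2. E_y = 329/41  [A, B, E are collinear ∩ CE ⟂ AB]
   → E = (-255/41, 329/41)
3. D_x = -126/41  [D is the centroid of △BCE]
4. D_y = 342/41  [D is the centroid of △BCE]
   → D = (-126/41, 342/41)

D = (-126/41, 342/41)
E = (-255/41, 329/41)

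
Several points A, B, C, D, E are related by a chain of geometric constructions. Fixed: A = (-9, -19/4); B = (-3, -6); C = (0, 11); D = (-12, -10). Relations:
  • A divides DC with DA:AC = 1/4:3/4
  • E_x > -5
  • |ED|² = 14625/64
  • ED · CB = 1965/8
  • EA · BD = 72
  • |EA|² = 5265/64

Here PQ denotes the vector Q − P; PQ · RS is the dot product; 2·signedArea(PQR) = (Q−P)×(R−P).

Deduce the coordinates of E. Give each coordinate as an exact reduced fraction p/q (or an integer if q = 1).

1. E_x = -9/2  [EA · BD = 72 ∩ ED · CB = 1965/8]
2. E_y = 25/8  [EA · BD = 72 ∩ ED · CB = 1965/8]
   → E = (-9/2, 25/8)

E = (-9/2, 25/8)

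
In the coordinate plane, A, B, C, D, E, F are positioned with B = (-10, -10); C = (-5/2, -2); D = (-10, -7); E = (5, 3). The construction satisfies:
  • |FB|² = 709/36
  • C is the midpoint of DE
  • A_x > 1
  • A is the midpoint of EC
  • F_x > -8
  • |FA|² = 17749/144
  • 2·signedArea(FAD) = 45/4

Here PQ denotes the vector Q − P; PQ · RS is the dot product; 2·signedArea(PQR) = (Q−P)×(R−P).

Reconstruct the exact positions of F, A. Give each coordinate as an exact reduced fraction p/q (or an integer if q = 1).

A = (5/4, 1/2)
F = (-15/2, -19/3)

1. A_x = 5/4  [A is the midpoint of EC]
2. A_y = 1/2  [A is the midpoint of EC]
   → A = (5/4, 1/2)
3. F_x = -15/2  [line 15/2·x + -45/4·y + -15 = 0 ∩ |FB|² = 709/36]
4. F_y = -19/3  [line 15/2·x + -45/4·y + -15 = 0 ∩ |FB|² = 709/36]
   → F = (-15/2, -19/3)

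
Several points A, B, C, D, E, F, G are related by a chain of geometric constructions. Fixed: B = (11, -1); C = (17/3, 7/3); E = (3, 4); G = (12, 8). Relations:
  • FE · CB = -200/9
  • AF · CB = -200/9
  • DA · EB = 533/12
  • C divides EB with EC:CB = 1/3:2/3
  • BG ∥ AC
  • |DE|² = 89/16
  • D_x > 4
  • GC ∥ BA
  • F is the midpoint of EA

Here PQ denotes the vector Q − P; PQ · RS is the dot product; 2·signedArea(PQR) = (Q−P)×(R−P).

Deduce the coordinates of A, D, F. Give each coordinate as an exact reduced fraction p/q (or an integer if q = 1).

1. A_x = 14/3  [BG ∥ AC ∩ GC ∥ BA]
2. A_y = -20/3  [BG ∥ AC ∩ GC ∥ BA]
   → A = (14/3, -20/3)
3. D_x = 5  [line -8·x + 5·y + 105/4 = 0 ∩ |DE|² = 89/16]
4. D_y = 11/4  [line -8·x + 5·y + 105/4 = 0 ∩ |DE|² = 89/16]
   → D = (5, 11/4)
5. F_x = 23/6  [F is the midpoint of EA]
6. F_y = -4/3  [F is the midpoint of EA]
   → F = (23/6, -4/3)

A = (14/3, -20/3)
D = (5, 11/4)
F = (23/6, -4/3)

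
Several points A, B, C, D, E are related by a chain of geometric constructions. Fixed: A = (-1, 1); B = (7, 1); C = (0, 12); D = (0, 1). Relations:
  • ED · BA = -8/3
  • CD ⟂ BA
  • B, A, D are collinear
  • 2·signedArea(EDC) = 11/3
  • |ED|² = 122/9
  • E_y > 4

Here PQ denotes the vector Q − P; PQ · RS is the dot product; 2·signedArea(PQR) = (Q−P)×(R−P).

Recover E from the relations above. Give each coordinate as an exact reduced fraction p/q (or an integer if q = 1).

1. E_x = -1/3  [2·signedArea(EDC) = 11/3]
2. E_y = 14/3  [|ED|² = 122/9]
   → E = (-1/3, 14/3)

E = (-1/3, 14/3)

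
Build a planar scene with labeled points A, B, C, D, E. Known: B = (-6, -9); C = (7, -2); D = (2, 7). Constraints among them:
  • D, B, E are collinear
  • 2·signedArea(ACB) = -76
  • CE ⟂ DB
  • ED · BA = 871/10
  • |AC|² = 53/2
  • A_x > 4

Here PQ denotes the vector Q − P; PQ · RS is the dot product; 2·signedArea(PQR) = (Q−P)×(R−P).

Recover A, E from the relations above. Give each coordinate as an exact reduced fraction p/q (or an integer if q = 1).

A = (9/2, 5/2)
E = (-3/5, 9/5)

1. E_x = -3/5  [D, B, E are collinear ∩ CE ⟂ DB]
2. E_y = 9/5  [D, B, E are collinear ∩ CE ⟂ DB]
   → E = (-3/5, 9/5)
3. A_x = 9/2  [2·signedArea(ACB) = -76 ∩ ED · BA = 871/10]
4. A_y = 5/2  [2·signedArea(ACB) = -76 ∩ ED · BA = 871/10]
   → A = (9/2, 5/2)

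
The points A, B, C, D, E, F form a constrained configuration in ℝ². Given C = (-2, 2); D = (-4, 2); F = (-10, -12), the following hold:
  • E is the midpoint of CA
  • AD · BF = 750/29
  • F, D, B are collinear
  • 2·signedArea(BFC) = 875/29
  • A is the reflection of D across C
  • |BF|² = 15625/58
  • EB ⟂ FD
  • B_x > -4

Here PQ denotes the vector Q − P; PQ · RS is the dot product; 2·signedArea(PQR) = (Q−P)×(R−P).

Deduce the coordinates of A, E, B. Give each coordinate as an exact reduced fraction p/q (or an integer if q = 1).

1. A_x = 0  [A is the reflection of D across C]
2. A_y = 2  [A is the reflection of D across C]
   → A = (0, 2)
3. E_x = -1  [E is the midpoint of CA]
4. E_y = 2  [E is the midpoint of CA]
   → E = (-1, 2)
5. B_x = -205/58  [F, D, B are collinear ∩ EB ⟂ FD]
6. B_y = 179/58  [F, D, B are collinear ∩ EB ⟂ FD]
   → B = (-205/58, 179/58)

A = (0, 2)
B = (-205/58, 179/58)
E = (-1, 2)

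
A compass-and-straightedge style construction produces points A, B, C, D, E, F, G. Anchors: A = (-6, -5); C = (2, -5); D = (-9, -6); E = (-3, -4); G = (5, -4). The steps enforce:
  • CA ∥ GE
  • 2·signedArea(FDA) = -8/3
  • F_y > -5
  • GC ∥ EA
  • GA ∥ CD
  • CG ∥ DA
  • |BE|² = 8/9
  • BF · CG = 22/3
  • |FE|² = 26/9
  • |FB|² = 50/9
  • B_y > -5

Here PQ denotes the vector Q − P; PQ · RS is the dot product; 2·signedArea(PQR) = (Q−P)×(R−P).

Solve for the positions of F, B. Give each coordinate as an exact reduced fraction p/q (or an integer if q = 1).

B = (-11/3, -14/3)
F = (-4/3, -13/3)

1. F_x = -4/3  [line -1·x + 3·y + 35/3 = 0 ∩ |FE|² = 26/9]
2. F_y = -13/3  [line -1·x + 3·y + 35/3 = 0 ∩ |FE|² = 26/9]
   → F = (-4/3, -13/3)
3. B_x = -11/3  [line -3·x + -1·y + -47/3 = 0 ∩ |FB|² = 50/9]
4. B_y = -14/3  [line -3·x + -1·y + -47/3 = 0 ∩ |FB|² = 50/9]
   → B = (-11/3, -14/3)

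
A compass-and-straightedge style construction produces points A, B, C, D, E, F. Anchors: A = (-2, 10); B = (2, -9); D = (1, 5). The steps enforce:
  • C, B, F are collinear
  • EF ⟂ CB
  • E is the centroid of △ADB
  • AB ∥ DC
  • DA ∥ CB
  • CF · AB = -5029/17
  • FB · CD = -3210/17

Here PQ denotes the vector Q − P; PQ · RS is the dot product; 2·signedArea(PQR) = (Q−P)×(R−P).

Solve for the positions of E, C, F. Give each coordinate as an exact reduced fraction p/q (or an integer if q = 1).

C = (5, -14)
E = (1/3, 2)
F = (-56/17, -3/17)

1. E_x = 1/3  [E is the centroid of △ADB]
2. E_y = 2  [E is the centroid of △ADB]
   → E = (1/3, 2)
3. C_x = 5  [DA ∥ CB ∩ AB ∥ DC]
4. C_y = -14  [DA ∥ CB ∩ AB ∥ DC]
   → C = (5, -14)
5. F_x = -56/17  [C, B, F are collinear ∩ EF ⟂ CB]
6. F_y = -3/17  [C, B, F are collinear ∩ EF ⟂ CB]
   → F = (-56/17, -3/17)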